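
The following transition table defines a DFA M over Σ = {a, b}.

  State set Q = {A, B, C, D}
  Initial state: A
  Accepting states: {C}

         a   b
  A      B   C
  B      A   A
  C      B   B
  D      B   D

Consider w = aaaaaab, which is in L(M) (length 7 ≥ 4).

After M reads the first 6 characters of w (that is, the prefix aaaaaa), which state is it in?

State sequence: A -a-> B -a-> A -a-> B -a-> A -a-> B -a-> A

After reading 6 characters, M is in state A.

A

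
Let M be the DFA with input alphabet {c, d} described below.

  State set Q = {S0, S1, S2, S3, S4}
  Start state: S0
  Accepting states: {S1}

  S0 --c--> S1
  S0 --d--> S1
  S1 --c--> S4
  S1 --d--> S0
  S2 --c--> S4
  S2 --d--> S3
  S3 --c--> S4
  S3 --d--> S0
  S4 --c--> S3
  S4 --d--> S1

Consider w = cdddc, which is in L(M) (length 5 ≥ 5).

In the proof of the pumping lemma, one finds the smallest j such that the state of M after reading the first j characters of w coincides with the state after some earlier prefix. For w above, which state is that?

S0

Run of M on w = c d d d c:
  step 0: S0  (start)
  step 1: S1  (read c: S0→S1)
  step 2: S0  (read d: S1→S0)   ← first repeat (S0 seen earlier)
  step 3: S1  (read d: S0→S1)
  step 4: S0  (read d: S1→S0)
  step 5: S1  (read c: S0→S1)

The earliest repeat is at step j = 2: M is in S0, which it already visited at step i = 0.
The DFA has 5 states, so the proof of the pumping lemma guarantees a repeated state among the first 5+1 visited; the segment between the two visits is the pumpable y.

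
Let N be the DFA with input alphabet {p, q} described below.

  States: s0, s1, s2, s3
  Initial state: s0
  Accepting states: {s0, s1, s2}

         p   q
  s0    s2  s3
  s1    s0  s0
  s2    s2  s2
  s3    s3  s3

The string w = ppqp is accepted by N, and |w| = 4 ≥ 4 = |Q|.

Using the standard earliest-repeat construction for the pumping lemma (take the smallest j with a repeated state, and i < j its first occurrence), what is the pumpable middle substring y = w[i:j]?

Run of N on w = p p q p:
  step 0: s0  (start)
  step 1: s2  (read p: s0→s2)
  step 2: s2  (read p: s2→s2)   ← first repeat (s2 seen earlier)
  step 3: s2  (read q: s2→s2)
  step 4: s2  (read p: s2→s2)

So i = 1, j = 2, giving x = w[0:1] = p, y = w[1:2] = p, z = w[2:4] = qp.
Check: |xy| = 2 ≤ 4 and |y| = 1 ≥ 1. Reading y takes N from s2 back to s2, so every xyⁱz is accepted.
Since N has 4 states, any run of length ≥ 4 visits 4+1 states, so by pigeonhole some state repeats within the first 4 steps — that repeat gives the pumpable loop.

p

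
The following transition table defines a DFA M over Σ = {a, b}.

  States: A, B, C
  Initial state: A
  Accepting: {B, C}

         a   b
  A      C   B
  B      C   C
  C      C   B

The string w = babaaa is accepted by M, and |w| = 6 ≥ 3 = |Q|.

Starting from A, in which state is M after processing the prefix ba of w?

State sequence: A -b-> B -a-> C

After reading 2 characters, M is in state C.

C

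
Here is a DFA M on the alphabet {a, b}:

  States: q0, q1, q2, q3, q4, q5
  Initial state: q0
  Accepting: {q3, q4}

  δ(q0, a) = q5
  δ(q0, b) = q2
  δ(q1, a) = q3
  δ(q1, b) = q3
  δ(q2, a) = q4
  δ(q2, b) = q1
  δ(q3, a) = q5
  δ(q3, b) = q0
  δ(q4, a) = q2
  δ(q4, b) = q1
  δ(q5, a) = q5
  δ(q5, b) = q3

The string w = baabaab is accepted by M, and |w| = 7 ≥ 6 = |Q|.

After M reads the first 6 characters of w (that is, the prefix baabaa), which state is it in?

q5

Run of M on the first 6 characters of w = b a a b a a:
  step 0: q0  (start)
  step 1: q2  (read b: q0→q2)
  step 2: q4  (read a: q2→q4)
  step 3: q2  (read a: q4→q2)
  step 4: q1  (read b: q2→q1)
  step 5: q3  (read a: q1→q3)
  step 6: q5  (read a: q3→q5)

After reading 6 characters, M is in state q5.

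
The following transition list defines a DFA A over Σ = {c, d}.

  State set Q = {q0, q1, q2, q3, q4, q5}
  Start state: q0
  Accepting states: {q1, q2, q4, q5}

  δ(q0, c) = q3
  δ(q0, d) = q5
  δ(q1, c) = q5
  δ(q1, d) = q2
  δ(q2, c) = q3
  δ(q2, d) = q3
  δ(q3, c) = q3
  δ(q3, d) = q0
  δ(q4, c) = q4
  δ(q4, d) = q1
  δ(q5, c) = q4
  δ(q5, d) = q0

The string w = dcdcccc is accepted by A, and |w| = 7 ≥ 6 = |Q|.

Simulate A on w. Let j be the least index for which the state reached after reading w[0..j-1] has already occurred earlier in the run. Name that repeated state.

q5

State sequence: q0 -d-> q5 -c-> q4 -d-> q1 -c-> q5 -c-> q4 -c-> q4 -c-> q4
First repeat at step 4: q5 was already visited.

The earliest repeat is at step j = 4: A is in q5, which it already visited at step i = 1.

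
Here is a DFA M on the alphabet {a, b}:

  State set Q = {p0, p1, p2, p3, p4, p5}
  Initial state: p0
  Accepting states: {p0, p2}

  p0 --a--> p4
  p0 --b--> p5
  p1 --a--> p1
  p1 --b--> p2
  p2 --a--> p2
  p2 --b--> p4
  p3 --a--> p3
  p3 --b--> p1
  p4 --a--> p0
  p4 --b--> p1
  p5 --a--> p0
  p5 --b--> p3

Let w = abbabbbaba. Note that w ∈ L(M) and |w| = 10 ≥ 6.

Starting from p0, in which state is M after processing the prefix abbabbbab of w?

State sequence: p0 -a-> p4 -b-> p1 -b-> p2 -a-> p2 -b-> p4 -b-> p1 -b-> p2 -a-> p2 -b-> p4

After reading 9 characters, M is in state p4.

p4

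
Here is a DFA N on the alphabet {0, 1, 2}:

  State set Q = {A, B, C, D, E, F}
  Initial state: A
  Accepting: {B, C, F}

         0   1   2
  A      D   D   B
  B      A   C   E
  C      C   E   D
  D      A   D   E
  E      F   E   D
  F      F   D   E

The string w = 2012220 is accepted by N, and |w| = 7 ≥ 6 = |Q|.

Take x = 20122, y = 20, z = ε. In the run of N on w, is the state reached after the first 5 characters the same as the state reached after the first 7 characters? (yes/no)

no

State sequence: A -2-> B -0-> A -1-> D -2-> E -2-> D -2-> E -0-> F

After x (step 5): D. After xy (step 7): F.
They differ (D ≠ F), so y is not a cycle from the state after x; this split is not the one the pumping-lemma construction produces, and pumping y need not keep the string in L(N).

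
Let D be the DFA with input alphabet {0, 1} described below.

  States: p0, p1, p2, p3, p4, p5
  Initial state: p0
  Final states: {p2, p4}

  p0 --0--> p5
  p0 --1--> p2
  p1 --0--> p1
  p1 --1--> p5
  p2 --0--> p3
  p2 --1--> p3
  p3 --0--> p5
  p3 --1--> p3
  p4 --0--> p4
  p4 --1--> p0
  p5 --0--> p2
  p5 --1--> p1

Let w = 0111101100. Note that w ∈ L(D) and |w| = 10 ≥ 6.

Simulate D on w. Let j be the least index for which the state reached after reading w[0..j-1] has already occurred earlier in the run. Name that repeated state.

State sequence: p0 -0-> p5 -1-> p1 -1-> p5 -1-> p1 -1-> p5 -0-> p2 -1-> p3 -1-> p3 -0-> p5 -0-> p2
First repeat at step 3: p5 was already visited.

The earliest repeat is at step j = 3: D is in p5, which it already visited at step i = 1.
Pumping length from the standard proof: p = 6 (the number of states). The repeated state found above gives |xy| = j ≤ 6 and |y| = j − i ≥ 1.

p5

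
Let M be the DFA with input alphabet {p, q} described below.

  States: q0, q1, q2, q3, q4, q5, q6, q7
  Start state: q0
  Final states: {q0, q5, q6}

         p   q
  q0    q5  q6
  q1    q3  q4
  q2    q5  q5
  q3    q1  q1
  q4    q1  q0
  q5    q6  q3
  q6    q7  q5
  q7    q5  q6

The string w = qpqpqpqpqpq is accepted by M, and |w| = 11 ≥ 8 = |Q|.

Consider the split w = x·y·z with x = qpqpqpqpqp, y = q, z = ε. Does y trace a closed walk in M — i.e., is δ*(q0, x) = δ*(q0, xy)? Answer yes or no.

State sequence: q0 -q-> q6 -p-> q7 -q-> q6 -p-> q7 -q-> q6 -p-> q7 -q-> q6 -p-> q7 -q-> q6 -p-> q7 -q-> q6

After x (step 10): q7. After xy (step 11): q6.
They differ (q7 ≠ q6), so y is not a cycle from the state after x; this split is not the one the pumping-lemma construction produces, and pumping y need not keep the string in L(M).

no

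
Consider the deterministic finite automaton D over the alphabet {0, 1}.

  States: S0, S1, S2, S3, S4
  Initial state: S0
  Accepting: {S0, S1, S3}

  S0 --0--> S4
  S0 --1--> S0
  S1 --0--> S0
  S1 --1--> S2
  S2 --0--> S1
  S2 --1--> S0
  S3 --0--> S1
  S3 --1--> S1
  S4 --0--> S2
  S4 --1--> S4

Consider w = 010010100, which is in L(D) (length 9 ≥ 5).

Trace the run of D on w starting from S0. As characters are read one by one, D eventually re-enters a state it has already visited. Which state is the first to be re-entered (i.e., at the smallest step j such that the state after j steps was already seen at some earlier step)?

Run of D on w = 0 1 0 0 1 0 1 0 0:
  step 0: S0  (start)
  step 1: S4  (read 0: S0→S4)
  step 2: S4  (read 1: S4→S4)   ← first repeat (S4 seen earlier)
  step 3: S2  (read 0: S4→S2)
  step 4: S1  (read 0: S2→S1)
  step 5: S2  (read 1: S1→S2)
  step 6: S1  (read 0: S2→S1)
  step 7: S2  (read 1: S1→S2)
  step 8: S1  (read 0: S2→S1)
  step 9: S0  (read 0: S1→S0)

The earliest repeat is at step j = 2: D is in S4, which it already visited at step i = 1.
Since D has 5 states, any run of length ≥ 5 visits 5+1 states, so by pigeonhole some state repeats within the first 5 steps — that repeat gives the pumpable loop.

S4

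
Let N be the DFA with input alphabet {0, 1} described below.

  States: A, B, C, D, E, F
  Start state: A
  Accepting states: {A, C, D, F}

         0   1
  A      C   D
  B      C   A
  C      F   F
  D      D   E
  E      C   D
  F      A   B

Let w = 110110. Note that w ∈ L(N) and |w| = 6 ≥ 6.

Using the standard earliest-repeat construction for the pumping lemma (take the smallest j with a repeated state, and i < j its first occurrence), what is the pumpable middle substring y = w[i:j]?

State sequence: A -1-> D -1-> E -0-> C -1-> F -1-> B -0-> C
First repeat at step 6: C was already visited.

So i = 3, j = 6, giving x = w[0:3] = 110, y = w[3:6] = 110, z = w[6:6] = ε.
Check: |xy| = 6 ≤ 6 and |y| = 3 ≥ 1. Reading y takes N from C back to C, so every xyⁱz is accepted.

110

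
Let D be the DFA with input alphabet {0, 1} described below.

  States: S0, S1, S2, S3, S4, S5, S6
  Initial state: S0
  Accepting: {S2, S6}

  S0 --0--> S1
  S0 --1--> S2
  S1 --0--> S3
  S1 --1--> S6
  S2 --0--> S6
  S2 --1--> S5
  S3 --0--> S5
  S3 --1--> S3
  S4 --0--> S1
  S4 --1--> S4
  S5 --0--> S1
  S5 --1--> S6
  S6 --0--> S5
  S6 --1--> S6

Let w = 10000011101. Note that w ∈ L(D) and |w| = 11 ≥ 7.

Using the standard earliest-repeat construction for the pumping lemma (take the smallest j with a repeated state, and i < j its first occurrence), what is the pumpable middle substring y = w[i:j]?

State sequence: S0 -1-> S2 -0-> S6 -0-> S5 -0-> S1 -0-> S3 -0-> S5 -1-> S6 -1-> S6 -1-> S6 -0-> S5 -1-> S6
First repeat at step 6: S5 was already visited.

So i = 3, j = 6, giving x = w[0:3] = 100, y = w[3:6] = 000, z = w[6:11] = 11101.
Check: |xy| = 6 ≤ 7 and |y| = 3 ≥ 1. Reading y takes D from S5 back to S5, so every xyⁱz is accepted.

000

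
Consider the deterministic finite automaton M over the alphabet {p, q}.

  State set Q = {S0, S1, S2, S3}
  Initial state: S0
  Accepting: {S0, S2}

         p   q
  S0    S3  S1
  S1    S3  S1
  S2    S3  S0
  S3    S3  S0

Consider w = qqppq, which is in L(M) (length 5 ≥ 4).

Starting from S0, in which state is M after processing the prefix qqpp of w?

S3

State sequence: S0 -q-> S1 -q-> S1 -p-> S3 -p-> S3

After reading 4 characters, M is in state S3.
(This kind of state-tracing is the core of the pumping-lemma construction: with 4 states, pigeonhole forces a repeat within the first 4 steps.)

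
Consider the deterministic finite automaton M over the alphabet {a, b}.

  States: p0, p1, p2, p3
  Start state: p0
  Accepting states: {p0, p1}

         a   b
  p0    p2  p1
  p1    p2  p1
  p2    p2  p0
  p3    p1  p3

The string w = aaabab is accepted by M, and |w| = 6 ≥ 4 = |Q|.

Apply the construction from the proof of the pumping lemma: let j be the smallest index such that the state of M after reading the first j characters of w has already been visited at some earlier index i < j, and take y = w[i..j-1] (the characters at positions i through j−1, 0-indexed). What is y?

State sequence: p0 -a-> p2 -a-> p2 -a-> p2 -b-> p0 -a-> p2 -b-> p0
First repeat at step 2: p2 was already visited.

So i = 1, j = 2, giving x = w[0:1] = a, y = w[1:2] = a, z = w[2:6] = abab.
Check: |xy| = 2 ≤ 4 and |y| = 1 ≥ 1. Reading y takes M from p2 back to p2, so every xyⁱz is accepted.
Since M has 4 states, any run of length ≥ 4 visits 4+1 states, so by pigeonhole some state repeats within the first 4 steps — that repeat gives the pumpable loop.

a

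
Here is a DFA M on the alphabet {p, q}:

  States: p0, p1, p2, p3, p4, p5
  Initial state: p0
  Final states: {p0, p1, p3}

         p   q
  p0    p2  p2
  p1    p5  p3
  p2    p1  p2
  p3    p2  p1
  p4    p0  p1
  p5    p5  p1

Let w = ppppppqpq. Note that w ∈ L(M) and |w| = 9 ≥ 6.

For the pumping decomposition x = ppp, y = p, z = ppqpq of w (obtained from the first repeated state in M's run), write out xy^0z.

pppppqpq

xy⁰z = xz = ppp·ppqpq = pppppqpq.
Reading y = p takes M from p5 back to p5, so after x the machine is still in p5, and z then leads to the accepting state p1. Hence pppppqpq ∈ L(M).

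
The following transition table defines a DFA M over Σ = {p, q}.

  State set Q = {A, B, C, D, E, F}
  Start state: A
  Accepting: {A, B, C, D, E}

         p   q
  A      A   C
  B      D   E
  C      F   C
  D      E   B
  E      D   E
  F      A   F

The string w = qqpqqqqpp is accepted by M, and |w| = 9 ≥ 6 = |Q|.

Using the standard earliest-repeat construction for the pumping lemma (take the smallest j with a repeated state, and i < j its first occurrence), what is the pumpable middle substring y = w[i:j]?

q

State sequence: A -q-> C -q-> C -p-> F -q-> F -q-> F -q-> F -q-> F -p-> A -p-> A
First repeat at step 2: C was already visited.

So i = 1, j = 2, giving x = w[0:1] = q, y = w[1:2] = q, z = w[2:9] = pqqqqpp.
Check: |xy| = 2 ≤ 6 and |y| = 1 ≥ 1. Reading y takes M from C back to C, so every xyⁱz is accepted.
Since M has 6 states, any run of length ≥ 6 visits 6+1 states, so by pigeonhole some state repeats within the first 6 steps — that repeat gives the pumpable loop.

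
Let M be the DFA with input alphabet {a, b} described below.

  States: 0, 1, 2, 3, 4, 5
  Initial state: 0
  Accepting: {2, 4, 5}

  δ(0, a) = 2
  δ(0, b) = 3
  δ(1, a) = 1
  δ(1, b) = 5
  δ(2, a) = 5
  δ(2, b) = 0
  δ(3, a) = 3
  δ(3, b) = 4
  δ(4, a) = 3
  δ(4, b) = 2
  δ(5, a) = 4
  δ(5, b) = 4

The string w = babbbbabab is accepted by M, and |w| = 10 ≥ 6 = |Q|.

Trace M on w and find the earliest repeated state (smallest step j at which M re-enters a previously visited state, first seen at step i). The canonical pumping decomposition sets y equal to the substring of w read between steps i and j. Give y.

a

State sequence: 0 -b-> 3 -a-> 3 -b-> 4 -b-> 2 -b-> 0 -b-> 3 -a-> 3 -b-> 4 -a-> 3 -b-> 4
First repeat at step 2: 3 was already visited.

So i = 1, j = 2, giving x = w[0:1] = b, y = w[1:2] = a, z = w[2:10] = bbbbabab.
Check: |xy| = 2 ≤ 6 and |y| = 1 ≥ 1. Reading y takes M from 3 back to 3, so every xyⁱz is accepted.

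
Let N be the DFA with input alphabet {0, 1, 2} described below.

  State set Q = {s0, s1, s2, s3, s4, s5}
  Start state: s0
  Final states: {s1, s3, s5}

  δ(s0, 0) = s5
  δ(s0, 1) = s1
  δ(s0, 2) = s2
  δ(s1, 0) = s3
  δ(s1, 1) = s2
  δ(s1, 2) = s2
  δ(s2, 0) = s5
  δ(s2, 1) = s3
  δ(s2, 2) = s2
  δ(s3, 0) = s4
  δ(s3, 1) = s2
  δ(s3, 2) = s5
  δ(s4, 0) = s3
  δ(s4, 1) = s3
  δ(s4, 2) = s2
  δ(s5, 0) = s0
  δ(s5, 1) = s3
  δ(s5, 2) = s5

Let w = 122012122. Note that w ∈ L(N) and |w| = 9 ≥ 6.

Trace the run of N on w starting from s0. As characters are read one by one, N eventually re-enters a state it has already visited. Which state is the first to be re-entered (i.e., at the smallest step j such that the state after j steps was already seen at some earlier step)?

State sequence: s0 -1-> s1 -2-> s2 -2-> s2 -0-> s5 -1-> s3 -2-> s5 -1-> s3 -2-> s5 -2-> s5
First repeat at step 3: s2 was already visited.

The earliest repeat is at step j = 3: N is in s2, which it already visited at step i = 2.
With |Q| = 6, pigeonhole forces a state repeat no later than step 6; the substring read between the first and second visits to that state can be pumped.

s2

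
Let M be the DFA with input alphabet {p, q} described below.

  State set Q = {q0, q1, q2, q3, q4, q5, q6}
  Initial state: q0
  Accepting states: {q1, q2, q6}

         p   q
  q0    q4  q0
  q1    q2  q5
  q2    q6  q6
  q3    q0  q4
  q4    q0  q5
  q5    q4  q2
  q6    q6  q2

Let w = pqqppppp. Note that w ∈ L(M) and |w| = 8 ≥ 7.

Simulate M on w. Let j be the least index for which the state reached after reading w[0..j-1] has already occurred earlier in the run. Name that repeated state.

q6

Run of M on w = p q q p p p p p:
  step 0: q0  (start)
  step 1: q4  (read p: q0→q4)
  step 2: q5  (read q: q4→q5)
  step 3: q2  (read q: q5→q2)
  step 4: q6  (read p: q2→q6)
  step 5: q6  (read p: q6→q6)   ← first repeat (q6 seen earlier)
  step 6: q6  (read p: q6→q6)
  step 7: q6  (read p: q6→q6)
  step 8: q6  (read p: q6→q6)

The earliest repeat is at step j = 5: M is in q6, which it already visited at step i = 4.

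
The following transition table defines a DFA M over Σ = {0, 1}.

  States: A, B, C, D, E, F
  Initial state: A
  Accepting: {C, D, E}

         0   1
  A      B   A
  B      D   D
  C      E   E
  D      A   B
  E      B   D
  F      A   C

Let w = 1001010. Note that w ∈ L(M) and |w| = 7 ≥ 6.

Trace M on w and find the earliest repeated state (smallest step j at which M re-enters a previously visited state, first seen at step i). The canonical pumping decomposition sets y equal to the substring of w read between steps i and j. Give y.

Run of M on w = 1 0 0 1 0 1 0:
  step 0: A  (start)
  step 1: A  (read 1: A→A)   ← first repeat (A seen earlier)
  step 2: B  (read 0: A→B)
  step 3: D  (read 0: B→D)
  step 4: B  (read 1: D→B)
  step 5: D  (read 0: B→D)
  step 6: B  (read 1: D→B)
  step 7: D  (read 0: B→D)

So i = 0, j = 1, giving x = w[0:0] = ε, y = w[0:1] = 1, z = w[1:7] = 001010.
Check: |xy| = 1 ≤ 6 and |y| = 1 ≥ 1. Reading y takes M from A back to A, so every xyⁱz is accepted.

1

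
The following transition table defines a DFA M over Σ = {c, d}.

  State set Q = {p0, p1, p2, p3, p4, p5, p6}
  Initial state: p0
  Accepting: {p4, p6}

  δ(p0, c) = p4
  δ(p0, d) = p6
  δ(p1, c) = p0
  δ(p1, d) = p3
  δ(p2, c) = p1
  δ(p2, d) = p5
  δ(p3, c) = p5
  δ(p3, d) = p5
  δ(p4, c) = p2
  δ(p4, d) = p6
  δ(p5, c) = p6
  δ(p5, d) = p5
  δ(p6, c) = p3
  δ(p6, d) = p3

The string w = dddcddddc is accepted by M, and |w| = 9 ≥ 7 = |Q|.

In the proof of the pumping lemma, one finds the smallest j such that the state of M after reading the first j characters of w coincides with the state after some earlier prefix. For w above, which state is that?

p6

Run of M on w = d d d c d d d d c:
  step 0: p0  (start)
  step 1: p6  (read d: p0→p6)
  step 2: p3  (read d: p6→p3)
  step 3: p5  (read d: p3→p5)
  step 4: p6  (read c: p5→p6)   ← first repeat (p6 seen earlier)
  step 5: p3  (read d: p6→p3)
  step 6: p5  (read d: p3→p5)
  step 7: p5  (read d: p5→p5)
  step 8: p5  (read d: p5→p5)
  step 9: p6  (read c: p5→p6)

The earliest repeat is at step j = 4: M is in p6, which it already visited at step i = 1.
Since M has 7 states, any run of length ≥ 7 visits 7+1 states, so by pigeonhole some state repeats within the first 7 steps — that repeat gives the pumpable loop.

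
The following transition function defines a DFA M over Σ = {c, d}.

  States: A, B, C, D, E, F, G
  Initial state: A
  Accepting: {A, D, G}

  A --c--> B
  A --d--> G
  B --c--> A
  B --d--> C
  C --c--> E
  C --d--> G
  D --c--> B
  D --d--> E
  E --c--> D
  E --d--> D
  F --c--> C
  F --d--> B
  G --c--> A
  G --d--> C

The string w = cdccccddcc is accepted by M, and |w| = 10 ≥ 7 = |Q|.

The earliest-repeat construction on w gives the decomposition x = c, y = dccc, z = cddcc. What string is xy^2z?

cdcccdccccddcc

xy^2z = c·dccc·dccc·cddcc = cdcccdccccddcc.
Reading y = dccc takes M from B back to B, so after x·y·y the machine is still in B, and z then leads to the accepting state D. Hence cdcccdccccddcc ∈ L(M).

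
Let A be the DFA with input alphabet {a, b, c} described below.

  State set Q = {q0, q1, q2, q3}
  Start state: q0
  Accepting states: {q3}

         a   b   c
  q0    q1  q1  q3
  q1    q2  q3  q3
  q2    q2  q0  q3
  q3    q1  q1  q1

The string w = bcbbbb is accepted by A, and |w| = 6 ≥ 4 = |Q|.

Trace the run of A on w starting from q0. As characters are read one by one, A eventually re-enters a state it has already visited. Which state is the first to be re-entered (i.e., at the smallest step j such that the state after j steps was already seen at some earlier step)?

q1

Run of A on w = b c b b b b:
  step 0: q0  (start)
  step 1: q1  (read b: q0→q1)
  step 2: q3  (read c: q1→q3)
  step 3: q1  (read b: q3→q1)   ← first repeat (q1 seen earlier)
  step 4: q3  (read b: q1→q3)
  step 5: q1  (read b: q3→q1)
  step 6: q3  (read b: q1→q3)

The earliest repeat is at step j = 3: A is in q1, which it already visited at step i = 1.
With |Q| = 4, pigeonhole forces a state repeat no later than step 4; the substring read between the first and second visits to that state can be pumped.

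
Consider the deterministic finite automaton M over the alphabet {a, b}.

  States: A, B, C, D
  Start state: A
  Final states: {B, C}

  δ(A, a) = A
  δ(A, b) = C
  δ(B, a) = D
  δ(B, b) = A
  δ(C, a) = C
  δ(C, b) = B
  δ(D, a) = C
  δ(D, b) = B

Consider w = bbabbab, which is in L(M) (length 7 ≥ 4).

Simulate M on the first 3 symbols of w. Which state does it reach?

State sequence: A -b-> C -b-> B -a-> D

After reading 3 characters, M is in state D.

D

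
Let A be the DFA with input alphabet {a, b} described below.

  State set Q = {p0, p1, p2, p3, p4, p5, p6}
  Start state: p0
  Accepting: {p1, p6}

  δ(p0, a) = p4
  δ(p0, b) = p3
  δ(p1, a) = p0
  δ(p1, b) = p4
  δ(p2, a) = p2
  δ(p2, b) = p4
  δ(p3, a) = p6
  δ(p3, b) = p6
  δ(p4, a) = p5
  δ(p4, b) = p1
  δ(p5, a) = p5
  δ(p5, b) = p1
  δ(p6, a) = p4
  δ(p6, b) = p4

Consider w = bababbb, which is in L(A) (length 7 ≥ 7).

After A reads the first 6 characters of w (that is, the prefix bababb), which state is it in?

State sequence: p0 -b-> p3 -a-> p6 -b-> p4 -a-> p5 -b-> p1 -b-> p4

After reading 6 characters, A is in state p4.

p4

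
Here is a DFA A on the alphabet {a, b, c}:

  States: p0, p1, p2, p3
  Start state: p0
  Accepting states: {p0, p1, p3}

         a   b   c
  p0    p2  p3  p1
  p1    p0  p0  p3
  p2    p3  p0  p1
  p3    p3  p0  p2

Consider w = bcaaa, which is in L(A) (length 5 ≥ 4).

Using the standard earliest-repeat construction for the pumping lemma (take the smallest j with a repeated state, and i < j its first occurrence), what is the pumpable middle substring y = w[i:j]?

Run of A on w = b c a a a:
  step 0: p0  (start)
  step 1: p3  (read b: p0→p3)
  step 2: p2  (read c: p3→p2)
  step 3: p3  (read a: p2→p3)   ← first repeat (p3 seen earlier)
  step 4: p3  (read a: p3→p3)
  step 5: p3  (read a: p3→p3)

So i = 1, j = 3, giving x = w[0:1] = b, y = w[1:3] = ca, z = w[3:5] = aa.
Check: |xy| = 3 ≤ 4 and |y| = 2 ≥ 1. Reading y takes A from p3 back to p3, so every xyⁱz is accepted.

ca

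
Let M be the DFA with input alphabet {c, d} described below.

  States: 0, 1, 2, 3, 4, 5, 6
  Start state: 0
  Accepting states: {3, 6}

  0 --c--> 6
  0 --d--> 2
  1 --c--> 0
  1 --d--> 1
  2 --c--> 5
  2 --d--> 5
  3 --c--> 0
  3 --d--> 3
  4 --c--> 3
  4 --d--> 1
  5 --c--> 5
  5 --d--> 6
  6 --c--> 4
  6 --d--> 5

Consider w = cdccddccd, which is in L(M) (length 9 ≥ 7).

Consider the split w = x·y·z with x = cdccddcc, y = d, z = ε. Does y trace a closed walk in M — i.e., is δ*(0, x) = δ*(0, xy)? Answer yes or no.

no

Run of M on the first 9 characters of w = c d c c d d c c d:
  step 0: 0  (start)
  step 1: 6  (read c: 0→6)
  step 2: 5  (read d: 6→5)
  step 3: 5  (read c: 5→5)
  step 4: 5  (read c: 5→5)
  step 5: 6  (read d: 5→6)
  step 6: 5  (read d: 6→5)
  step 7: 5  (read c: 5→5)
  step 8: 5  (read c: 5→5)
  step 9: 6  (read d: 5→6)

After x (step 8): 5. After xy (step 9): 6.
They differ (5 ≠ 6), so y is not a cycle from the state after x; this split is not the one the pumping-lemma construction produces, and pumping y need not keep the string in L(M).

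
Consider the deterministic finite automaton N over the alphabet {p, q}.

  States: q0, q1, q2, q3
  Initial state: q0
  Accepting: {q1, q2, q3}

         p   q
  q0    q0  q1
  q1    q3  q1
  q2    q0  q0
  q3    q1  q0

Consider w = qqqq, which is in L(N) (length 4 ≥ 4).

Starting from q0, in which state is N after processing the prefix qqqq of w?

Run of N on the first 4 characters of w = q q q q:
  step 0: q0  (start)
  step 1: q1  (read q: q0→q1)
  step 2: q1  (read q: q1→q1)
  step 3: q1  (read q: q1→q1)
  step 4: q1  (read q: q1→q1)

After reading 4 characters, N is in state q1.

q1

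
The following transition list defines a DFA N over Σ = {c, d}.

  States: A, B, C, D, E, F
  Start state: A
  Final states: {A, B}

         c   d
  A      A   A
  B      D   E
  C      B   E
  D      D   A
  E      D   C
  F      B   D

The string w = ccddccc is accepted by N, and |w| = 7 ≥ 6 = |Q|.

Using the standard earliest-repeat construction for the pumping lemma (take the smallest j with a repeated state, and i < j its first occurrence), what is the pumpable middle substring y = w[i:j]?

State sequence: A -c-> A -c-> A -d-> A -d-> A -c-> A -c-> A -c-> A
First repeat at step 1: A was already visited.

So i = 0, j = 1, giving x = w[0:0] = ε, y = w[0:1] = c, z = w[1:7] = cddccc.
Check: |xy| = 1 ≤ 6 and |y| = 1 ≥ 1. Reading y takes N from A back to A, so every xyⁱz is accepted.
The DFA has 6 states, so the proof of the pumping lemma guarantees a repeated state among the first 6+1 visited; the segment between the two visits is the pumpable y.

c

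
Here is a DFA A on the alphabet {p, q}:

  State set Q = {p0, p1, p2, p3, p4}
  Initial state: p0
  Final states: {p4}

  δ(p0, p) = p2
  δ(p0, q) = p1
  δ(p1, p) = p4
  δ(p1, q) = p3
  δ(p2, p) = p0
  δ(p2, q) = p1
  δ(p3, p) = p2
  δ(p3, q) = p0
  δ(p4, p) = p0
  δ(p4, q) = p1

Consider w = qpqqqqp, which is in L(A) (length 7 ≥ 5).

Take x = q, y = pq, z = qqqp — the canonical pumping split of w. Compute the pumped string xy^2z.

xy^2z = q·pq·pq·qqqp = qpqpqqqqp.
Reading y = pq takes A from p1 back to p1, so after x·y·y the machine is still in p1, and z then leads to the accepting state p4. Hence qpqpqqqqp ∈ L(A).

qpqpqqqqp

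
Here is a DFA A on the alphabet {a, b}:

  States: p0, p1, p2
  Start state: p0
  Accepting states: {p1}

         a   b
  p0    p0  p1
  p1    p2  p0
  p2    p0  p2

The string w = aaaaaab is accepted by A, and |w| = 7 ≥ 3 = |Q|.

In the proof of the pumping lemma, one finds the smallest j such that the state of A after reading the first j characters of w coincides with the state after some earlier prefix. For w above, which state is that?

State sequence: p0 -a-> p0 -a-> p0 -a-> p0 -a-> p0 -a-> p0 -a-> p0 -b-> p1
First repeat at step 1: p0 was already visited.

The earliest repeat is at step j = 1: A is in p0, which it already visited at step i = 0.
Pumping length from the standard proof: p = 3 (the number of states). The repeated state found above gives |xy| = j ≤ 3 and |y| = j − i ≥ 1.

p0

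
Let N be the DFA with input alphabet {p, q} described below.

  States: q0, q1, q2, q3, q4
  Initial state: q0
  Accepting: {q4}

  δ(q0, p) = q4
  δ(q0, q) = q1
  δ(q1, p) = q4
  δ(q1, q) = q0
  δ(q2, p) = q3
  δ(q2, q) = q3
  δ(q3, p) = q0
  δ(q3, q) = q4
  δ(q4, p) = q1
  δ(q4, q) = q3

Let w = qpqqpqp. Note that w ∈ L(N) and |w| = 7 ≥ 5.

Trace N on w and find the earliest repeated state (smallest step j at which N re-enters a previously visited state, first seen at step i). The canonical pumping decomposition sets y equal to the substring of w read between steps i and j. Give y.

qq

Run of N on w = q p q q p q p:
  step 0: q0  (start)
  step 1: q1  (read q: q0→q1)
  step 2: q4  (read p: q1→q4)
  step 3: q3  (read q: q4→q3)
  step 4: q4  (read q: q3→q4)   ← first repeat (q4 seen earlier)
  step 5: q1  (read p: q4→q1)
  step 6: q0  (read q: q1→q0)
  step 7: q4  (read p: q0→q4)

So i = 2, j = 4, giving x = w[0:2] = qp, y = w[2:4] = qq, z = w[4:7] = pqp.
Check: |xy| = 4 ≤ 5 and |y| = 2 ≥ 1. Reading y takes N from q4 back to q4, so every xyⁱz is accepted.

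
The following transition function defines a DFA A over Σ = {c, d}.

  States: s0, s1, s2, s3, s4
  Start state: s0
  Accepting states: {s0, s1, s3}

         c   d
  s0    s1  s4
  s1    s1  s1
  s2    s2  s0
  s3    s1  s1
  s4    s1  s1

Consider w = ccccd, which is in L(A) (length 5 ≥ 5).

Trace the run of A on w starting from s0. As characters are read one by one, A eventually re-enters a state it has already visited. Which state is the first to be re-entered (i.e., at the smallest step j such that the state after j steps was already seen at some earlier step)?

s1

State sequence: s0 -c-> s1 -c-> s1 -c-> s1 -c-> s1 -d-> s1
First repeat at step 2: s1 was already visited.

The earliest repeat is at step j = 2: A is in s1, which it already visited at step i = 1.
Since A has 5 states, any run of length ≥ 5 visits 5+1 states, so by pigeonhole some state repeats within the first 5 steps — that repeat gives the pumpable loop.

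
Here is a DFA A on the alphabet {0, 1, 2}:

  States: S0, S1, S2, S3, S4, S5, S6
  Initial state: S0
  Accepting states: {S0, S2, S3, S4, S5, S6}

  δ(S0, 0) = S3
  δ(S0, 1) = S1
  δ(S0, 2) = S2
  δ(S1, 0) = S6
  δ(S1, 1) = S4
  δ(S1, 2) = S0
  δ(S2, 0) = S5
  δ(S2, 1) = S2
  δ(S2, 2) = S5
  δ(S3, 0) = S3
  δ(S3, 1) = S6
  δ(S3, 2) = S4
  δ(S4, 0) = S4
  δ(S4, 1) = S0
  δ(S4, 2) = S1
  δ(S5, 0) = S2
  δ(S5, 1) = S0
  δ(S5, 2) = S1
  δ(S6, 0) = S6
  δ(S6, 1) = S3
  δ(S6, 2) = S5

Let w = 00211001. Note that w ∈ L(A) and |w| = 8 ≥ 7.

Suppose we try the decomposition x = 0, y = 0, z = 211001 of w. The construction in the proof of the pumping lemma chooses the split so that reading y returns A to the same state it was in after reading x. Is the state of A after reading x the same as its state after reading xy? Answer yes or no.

Run of A on the first 2 characters of w = 0 0:
  step 0: S0  (start)
  step 1: S3  (read 0: S0→S3)
  step 2: S3  (read 0: S3→S3)

After x (step 1): S3. After xy (step 2): S3.
They match, so y = 0 drives A around a cycle from S3 back to itself; pumping y any number of times keeps A in S3 before reading z, and xyⁱz ∈ L(A) for every i ≥ 0.

yes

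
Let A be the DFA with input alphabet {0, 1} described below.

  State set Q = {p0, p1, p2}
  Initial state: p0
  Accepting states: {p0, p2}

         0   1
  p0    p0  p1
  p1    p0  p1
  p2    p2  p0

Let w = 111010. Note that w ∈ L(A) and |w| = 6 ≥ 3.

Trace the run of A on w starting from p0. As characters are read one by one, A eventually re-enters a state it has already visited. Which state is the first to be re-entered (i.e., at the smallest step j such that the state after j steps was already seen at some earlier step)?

Run of A on w = 1 1 1 0 1 0:
  step 0: p0  (start)
  step 1: p1  (read 1: p0→p1)
  step 2: p1  (read 1: p1→p1)   ← first repeat (p1 seen earlier)
  step 3: p1  (read 1: p1→p1)
  step 4: p0  (read 0: p1→p0)
  step 5: p1  (read 1: p0→p1)
  step 6: p0  (read 0: p1→p0)

The earliest repeat is at step j = 2: A is in p1, which it already visited at step i = 1.
The DFA has 3 states, so the proof of the pumping lemma guarantees a repeated state among the first 3+1 visited; the segment between the two visits is the pumpable y.

p1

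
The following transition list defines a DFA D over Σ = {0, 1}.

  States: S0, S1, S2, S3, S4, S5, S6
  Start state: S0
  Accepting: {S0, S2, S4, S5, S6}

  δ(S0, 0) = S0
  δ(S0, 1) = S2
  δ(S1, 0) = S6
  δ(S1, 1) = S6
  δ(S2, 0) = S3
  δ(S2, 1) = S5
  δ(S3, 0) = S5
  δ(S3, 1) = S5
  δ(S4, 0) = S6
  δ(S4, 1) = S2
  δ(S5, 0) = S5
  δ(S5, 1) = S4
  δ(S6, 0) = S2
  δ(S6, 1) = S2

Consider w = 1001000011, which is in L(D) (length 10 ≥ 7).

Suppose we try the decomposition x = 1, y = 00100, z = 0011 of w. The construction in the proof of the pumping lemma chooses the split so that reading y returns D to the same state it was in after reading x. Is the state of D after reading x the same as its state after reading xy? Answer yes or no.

yes

State sequence: S0 -1-> S2 -0-> S3 -0-> S5 -1-> S4 -0-> S6 -0-> S2

After x (step 1): S2. After xy (step 6): S2.
They match, so y = 00100 drives D around a cycle from S2 back to itself; pumping y any number of times keeps D in S2 before reading z, and xyⁱz ∈ L(D) for every i ≥ 0.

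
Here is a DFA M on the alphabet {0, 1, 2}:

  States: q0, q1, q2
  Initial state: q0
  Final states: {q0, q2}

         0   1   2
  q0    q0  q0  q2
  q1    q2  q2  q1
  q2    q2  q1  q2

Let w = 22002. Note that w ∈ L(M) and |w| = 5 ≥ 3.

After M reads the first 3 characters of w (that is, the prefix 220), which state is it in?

q2

Run of M on the first 3 characters of w = 2 2 0:
  step 0: q0  (start)
  step 1: q2  (read 2: q0→q2)
  step 2: q2  (read 2: q2→q2)
  step 3: q2  (read 0: q2→q2)

After reading 3 characters, M is in state q2.
(This kind of state-tracing is the core of the pumping-lemma construction: with 3 states, pigeonhole forces a repeat within the first 3 steps.)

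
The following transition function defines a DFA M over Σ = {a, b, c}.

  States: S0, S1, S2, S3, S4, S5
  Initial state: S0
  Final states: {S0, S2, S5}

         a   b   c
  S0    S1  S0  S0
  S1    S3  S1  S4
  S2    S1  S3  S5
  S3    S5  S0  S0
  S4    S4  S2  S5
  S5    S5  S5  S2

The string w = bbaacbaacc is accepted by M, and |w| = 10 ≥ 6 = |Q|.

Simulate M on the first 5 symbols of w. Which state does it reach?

S0

State sequence: S0 -b-> S0 -b-> S0 -a-> S1 -a-> S3 -c-> S0

After reading 5 characters, M is in state S0.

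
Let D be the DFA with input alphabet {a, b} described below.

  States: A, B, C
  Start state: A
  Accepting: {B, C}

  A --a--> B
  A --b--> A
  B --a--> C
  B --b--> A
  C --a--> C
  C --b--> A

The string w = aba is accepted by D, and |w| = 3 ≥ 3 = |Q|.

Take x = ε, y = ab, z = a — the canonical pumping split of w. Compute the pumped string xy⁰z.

xy⁰z = xz = ε·a = a.
Reading y = ab takes D from A back to A, so after x the machine is still in A, and z then leads to the accepting state B. Hence a ∈ L(D).

a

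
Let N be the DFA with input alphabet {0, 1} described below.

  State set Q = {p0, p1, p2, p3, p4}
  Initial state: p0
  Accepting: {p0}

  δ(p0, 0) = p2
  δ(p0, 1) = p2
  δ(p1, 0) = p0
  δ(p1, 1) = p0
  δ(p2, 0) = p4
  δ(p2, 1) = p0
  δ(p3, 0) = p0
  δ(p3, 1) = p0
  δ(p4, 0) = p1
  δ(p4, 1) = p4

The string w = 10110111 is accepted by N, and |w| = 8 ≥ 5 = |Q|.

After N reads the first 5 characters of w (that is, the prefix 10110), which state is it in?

p1

Run of N on the first 5 characters of w = 1 0 1 1 0:
  step 0: p0  (start)
  step 1: p2  (read 1: p0→p2)
  step 2: p4  (read 0: p2→p4)
  step 3: p4  (read 1: p4→p4)
  step 4: p4  (read 1: p4→p4)
  step 5: p1  (read 0: p4→p1)

After reading 5 characters, N is in state p1.
(This kind of state-tracing is the core of the pumping-lemma construction: with 5 states, pigeonhole forces a repeat within the first 5 steps.)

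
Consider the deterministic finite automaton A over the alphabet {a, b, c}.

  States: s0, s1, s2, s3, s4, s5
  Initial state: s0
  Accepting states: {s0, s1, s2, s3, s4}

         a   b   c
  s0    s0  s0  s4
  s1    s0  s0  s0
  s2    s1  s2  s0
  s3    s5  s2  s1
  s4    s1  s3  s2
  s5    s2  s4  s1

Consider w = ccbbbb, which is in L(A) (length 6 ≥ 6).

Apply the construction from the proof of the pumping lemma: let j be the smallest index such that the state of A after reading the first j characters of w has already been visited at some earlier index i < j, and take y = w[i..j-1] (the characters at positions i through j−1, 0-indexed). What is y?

b

Run of A on w = c c b b b b:
  step 0: s0  (start)
  step 1: s4  (read c: s0→s4)
  step 2: s2  (read c: s4→s2)
  step 3: s2  (read b: s2→s2)   ← first repeat (s2 seen earlier)
  step 4: s2  (read b: s2→s2)
  step 5: s2  (read b: s2→s2)
  step 6: s2  (read b: s2→s2)

So i = 2, j = 3, giving x = w[0:2] = cc, y = w[2:3] = b, z = w[3:6] = bbb.
Check: |xy| = 3 ≤ 6 and |y| = 1 ≥ 1. Reading y takes A from s2 back to s2, so every xyⁱz is accepted.
Since A has 6 states, any run of length ≥ 6 visits 6+1 states, so by pigeonhole some state repeats within the first 6 steps — that repeat gives the pumpable loop.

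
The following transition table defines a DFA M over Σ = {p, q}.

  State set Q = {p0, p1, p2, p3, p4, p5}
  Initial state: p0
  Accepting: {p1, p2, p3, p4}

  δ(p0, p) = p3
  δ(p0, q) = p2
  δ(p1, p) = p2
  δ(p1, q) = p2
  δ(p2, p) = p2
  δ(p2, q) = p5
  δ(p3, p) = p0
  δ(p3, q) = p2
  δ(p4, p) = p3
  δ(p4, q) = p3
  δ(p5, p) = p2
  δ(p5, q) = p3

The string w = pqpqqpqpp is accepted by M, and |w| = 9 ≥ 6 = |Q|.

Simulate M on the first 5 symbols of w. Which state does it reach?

State sequence: p0 -p-> p3 -q-> p2 -p-> p2 -q-> p5 -q-> p3

After reading 5 characters, M is in state p3.
(This kind of state-tracing is the core of the pumping-lemma construction: with 6 states, pigeonhole forces a repeat within the first 6 steps.)

p3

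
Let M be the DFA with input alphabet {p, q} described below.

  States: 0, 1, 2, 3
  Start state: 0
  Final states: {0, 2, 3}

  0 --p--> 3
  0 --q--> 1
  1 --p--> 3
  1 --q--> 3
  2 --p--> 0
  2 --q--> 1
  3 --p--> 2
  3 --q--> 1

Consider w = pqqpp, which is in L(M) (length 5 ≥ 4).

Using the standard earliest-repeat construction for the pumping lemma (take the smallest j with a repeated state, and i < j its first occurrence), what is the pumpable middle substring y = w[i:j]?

State sequence: 0 -p-> 3 -q-> 1 -q-> 3 -p-> 2 -p-> 0
First repeat at step 3: 3 was already visited.

So i = 1, j = 3, giving x = w[0:1] = p, y = w[1:3] = qq, z = w[3:5] = pp.
Check: |xy| = 3 ≤ 4 and |y| = 2 ≥ 1. Reading y takes M from 3 back to 3, so every xyⁱz is accepted.

qq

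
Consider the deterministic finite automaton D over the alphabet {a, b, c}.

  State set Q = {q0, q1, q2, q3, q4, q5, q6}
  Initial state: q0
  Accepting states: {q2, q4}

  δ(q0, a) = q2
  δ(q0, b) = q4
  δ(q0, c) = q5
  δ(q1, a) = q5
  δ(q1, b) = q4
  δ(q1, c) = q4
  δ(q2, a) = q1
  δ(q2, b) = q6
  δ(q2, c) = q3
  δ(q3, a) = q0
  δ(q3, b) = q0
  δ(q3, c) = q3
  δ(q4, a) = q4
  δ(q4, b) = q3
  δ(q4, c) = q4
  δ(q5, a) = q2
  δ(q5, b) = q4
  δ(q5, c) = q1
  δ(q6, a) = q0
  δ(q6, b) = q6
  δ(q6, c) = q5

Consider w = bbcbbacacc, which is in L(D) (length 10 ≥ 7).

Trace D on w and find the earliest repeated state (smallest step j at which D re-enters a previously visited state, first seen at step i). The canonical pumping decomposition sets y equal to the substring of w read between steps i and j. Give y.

c

State sequence: q0 -b-> q4 -b-> q3 -c-> q3 -b-> q0 -b-> q4 -a-> q4 -c-> q4 -a-> q4 -c-> q4 -c-> q4
First repeat at step 3: q3 was already visited.

So i = 2, j = 3, giving x = w[0:2] = bb, y = w[2:3] = c, z = w[3:10] = bbacacc.
Check: |xy| = 3 ≤ 7 and |y| = 1 ≥ 1. Reading y takes D from q3 back to q3, so every xyⁱz is accepted.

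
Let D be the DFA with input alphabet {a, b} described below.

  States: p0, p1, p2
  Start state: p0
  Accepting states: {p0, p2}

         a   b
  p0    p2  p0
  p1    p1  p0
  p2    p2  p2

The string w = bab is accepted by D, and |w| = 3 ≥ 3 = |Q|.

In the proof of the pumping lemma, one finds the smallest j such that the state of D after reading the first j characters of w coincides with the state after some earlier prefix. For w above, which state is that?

p0

Run of D on w = b a b:
  step 0: p0  (start)
  step 1: p0  (read b: p0→p0)   ← first repeat (p0 seen earlier)
  step 2: p2  (read a: p0→p2)
  step 3: p2  (read b: p2→p2)

The earliest repeat is at step j = 1: D is in p0, which it already visited at step i = 0.
With |Q| = 3, pigeonhole forces a state repeat no later than step 3; the substring read between the first and second visits to that state can be pumped.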